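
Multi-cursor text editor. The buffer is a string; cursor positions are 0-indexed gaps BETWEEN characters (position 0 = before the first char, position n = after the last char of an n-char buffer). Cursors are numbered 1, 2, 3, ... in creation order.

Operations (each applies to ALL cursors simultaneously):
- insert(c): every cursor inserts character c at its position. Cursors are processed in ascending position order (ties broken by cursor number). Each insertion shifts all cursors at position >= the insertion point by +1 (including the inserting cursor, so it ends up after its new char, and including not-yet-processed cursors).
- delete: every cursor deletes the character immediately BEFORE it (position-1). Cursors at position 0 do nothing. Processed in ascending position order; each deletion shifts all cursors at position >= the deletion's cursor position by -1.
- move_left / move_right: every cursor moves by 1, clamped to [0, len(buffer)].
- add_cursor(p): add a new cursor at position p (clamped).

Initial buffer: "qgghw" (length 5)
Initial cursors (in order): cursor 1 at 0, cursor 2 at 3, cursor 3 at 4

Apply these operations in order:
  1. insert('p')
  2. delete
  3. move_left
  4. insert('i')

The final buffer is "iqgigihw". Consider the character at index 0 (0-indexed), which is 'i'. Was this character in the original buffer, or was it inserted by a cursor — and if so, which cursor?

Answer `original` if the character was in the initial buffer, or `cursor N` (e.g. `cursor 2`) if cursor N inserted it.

Answer: cursor 1

Derivation:
After op 1 (insert('p')): buffer="pqggphpw" (len 8), cursors c1@1 c2@5 c3@7, authorship 1...2.3.
After op 2 (delete): buffer="qgghw" (len 5), cursors c1@0 c2@3 c3@4, authorship .....
After op 3 (move_left): buffer="qgghw" (len 5), cursors c1@0 c2@2 c3@3, authorship .....
After op 4 (insert('i')): buffer="iqgigihw" (len 8), cursors c1@1 c2@4 c3@6, authorship 1..2.3..
Authorship (.=original, N=cursor N): 1 . . 2 . 3 . .
Index 0: author = 1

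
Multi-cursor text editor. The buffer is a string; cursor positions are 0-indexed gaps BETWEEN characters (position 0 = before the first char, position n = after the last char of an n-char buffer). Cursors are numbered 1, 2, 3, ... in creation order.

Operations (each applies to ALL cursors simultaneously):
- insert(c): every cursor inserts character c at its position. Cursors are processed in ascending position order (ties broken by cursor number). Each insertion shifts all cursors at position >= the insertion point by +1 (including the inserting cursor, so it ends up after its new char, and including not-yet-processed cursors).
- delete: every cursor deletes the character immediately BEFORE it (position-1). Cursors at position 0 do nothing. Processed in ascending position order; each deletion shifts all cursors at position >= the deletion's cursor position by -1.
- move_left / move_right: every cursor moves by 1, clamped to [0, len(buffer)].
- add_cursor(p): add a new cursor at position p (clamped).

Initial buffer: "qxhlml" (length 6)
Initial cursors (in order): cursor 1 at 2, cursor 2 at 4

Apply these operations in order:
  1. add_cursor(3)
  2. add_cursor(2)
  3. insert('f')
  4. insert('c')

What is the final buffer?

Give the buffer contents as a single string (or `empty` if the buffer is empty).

Answer: qxffcchfclfcml

Derivation:
After op 1 (add_cursor(3)): buffer="qxhlml" (len 6), cursors c1@2 c3@3 c2@4, authorship ......
After op 2 (add_cursor(2)): buffer="qxhlml" (len 6), cursors c1@2 c4@2 c3@3 c2@4, authorship ......
After op 3 (insert('f')): buffer="qxffhflfml" (len 10), cursors c1@4 c4@4 c3@6 c2@8, authorship ..14.3.2..
After op 4 (insert('c')): buffer="qxffcchfclfcml" (len 14), cursors c1@6 c4@6 c3@9 c2@12, authorship ..1414.33.22..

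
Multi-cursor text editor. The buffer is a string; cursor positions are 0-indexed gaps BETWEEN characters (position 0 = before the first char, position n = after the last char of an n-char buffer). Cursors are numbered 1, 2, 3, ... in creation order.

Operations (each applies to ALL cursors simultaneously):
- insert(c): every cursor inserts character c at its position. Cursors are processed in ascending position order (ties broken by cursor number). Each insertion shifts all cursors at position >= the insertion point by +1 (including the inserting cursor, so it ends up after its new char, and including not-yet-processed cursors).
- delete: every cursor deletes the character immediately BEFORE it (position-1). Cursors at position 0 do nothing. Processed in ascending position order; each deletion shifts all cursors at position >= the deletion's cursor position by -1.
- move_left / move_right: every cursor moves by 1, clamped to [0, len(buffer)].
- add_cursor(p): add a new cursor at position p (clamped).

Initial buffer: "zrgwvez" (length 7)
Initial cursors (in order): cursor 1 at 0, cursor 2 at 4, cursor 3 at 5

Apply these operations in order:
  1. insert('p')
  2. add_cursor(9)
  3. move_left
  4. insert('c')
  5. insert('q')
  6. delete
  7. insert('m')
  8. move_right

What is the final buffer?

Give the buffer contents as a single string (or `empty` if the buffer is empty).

After op 1 (insert('p')): buffer="pzrgwpvpez" (len 10), cursors c1@1 c2@6 c3@8, authorship 1....2.3..
After op 2 (add_cursor(9)): buffer="pzrgwpvpez" (len 10), cursors c1@1 c2@6 c3@8 c4@9, authorship 1....2.3..
After op 3 (move_left): buffer="pzrgwpvpez" (len 10), cursors c1@0 c2@5 c3@7 c4@8, authorship 1....2.3..
After op 4 (insert('c')): buffer="cpzrgwcpvcpcez" (len 14), cursors c1@1 c2@7 c3@10 c4@12, authorship 11....22.334..
After op 5 (insert('q')): buffer="cqpzrgwcqpvcqpcqez" (len 18), cursors c1@2 c2@9 c3@13 c4@16, authorship 111....222.33344..
After op 6 (delete): buffer="cpzrgwcpvcpcez" (len 14), cursors c1@1 c2@7 c3@10 c4@12, authorship 11....22.334..
After op 7 (insert('m')): buffer="cmpzrgwcmpvcmpcmez" (len 18), cursors c1@2 c2@9 c3@13 c4@16, authorship 111....222.33344..
After op 8 (move_right): buffer="cmpzrgwcmpvcmpcmez" (len 18), cursors c1@3 c2@10 c3@14 c4@17, authorship 111....222.33344..

Answer: cmpzrgwcmpvcmpcmez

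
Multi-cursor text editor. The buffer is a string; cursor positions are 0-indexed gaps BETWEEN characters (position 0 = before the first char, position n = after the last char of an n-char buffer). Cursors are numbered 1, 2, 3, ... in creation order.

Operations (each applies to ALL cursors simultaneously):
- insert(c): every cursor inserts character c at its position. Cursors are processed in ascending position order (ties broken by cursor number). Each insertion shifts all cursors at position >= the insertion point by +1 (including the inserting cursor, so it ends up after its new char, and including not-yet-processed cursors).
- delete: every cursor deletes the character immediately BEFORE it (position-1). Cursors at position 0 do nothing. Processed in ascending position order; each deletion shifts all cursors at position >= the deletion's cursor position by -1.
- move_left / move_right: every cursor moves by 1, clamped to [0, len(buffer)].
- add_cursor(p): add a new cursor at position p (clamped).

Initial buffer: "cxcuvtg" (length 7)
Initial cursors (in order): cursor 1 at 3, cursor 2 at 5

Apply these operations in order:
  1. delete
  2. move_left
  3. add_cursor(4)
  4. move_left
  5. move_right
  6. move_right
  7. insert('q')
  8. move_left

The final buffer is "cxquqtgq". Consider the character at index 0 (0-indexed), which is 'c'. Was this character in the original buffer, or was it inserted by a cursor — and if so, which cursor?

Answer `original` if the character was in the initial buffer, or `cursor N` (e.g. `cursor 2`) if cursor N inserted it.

After op 1 (delete): buffer="cxutg" (len 5), cursors c1@2 c2@3, authorship .....
After op 2 (move_left): buffer="cxutg" (len 5), cursors c1@1 c2@2, authorship .....
After op 3 (add_cursor(4)): buffer="cxutg" (len 5), cursors c1@1 c2@2 c3@4, authorship .....
After op 4 (move_left): buffer="cxutg" (len 5), cursors c1@0 c2@1 c3@3, authorship .....
After op 5 (move_right): buffer="cxutg" (len 5), cursors c1@1 c2@2 c3@4, authorship .....
After op 6 (move_right): buffer="cxutg" (len 5), cursors c1@2 c2@3 c3@5, authorship .....
After op 7 (insert('q')): buffer="cxquqtgq" (len 8), cursors c1@3 c2@5 c3@8, authorship ..1.2..3
After op 8 (move_left): buffer="cxquqtgq" (len 8), cursors c1@2 c2@4 c3@7, authorship ..1.2..3
Authorship (.=original, N=cursor N): . . 1 . 2 . . 3
Index 0: author = original

Answer: original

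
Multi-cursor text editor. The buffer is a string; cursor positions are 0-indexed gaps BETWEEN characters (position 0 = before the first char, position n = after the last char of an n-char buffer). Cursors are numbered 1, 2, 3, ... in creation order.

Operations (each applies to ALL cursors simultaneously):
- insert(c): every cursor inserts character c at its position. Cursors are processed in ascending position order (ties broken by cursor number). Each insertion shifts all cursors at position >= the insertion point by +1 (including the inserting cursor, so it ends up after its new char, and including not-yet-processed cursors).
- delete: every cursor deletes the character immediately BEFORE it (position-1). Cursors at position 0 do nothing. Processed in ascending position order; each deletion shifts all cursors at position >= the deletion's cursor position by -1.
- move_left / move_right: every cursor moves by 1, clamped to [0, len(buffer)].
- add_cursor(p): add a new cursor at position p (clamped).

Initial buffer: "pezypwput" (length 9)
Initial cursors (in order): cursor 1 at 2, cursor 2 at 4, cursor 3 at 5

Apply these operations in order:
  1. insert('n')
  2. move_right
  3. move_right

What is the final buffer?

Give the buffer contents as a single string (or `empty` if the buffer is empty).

After op 1 (insert('n')): buffer="penzynpnwput" (len 12), cursors c1@3 c2@6 c3@8, authorship ..1..2.3....
After op 2 (move_right): buffer="penzynpnwput" (len 12), cursors c1@4 c2@7 c3@9, authorship ..1..2.3....
After op 3 (move_right): buffer="penzynpnwput" (len 12), cursors c1@5 c2@8 c3@10, authorship ..1..2.3....

Answer: penzynpnwput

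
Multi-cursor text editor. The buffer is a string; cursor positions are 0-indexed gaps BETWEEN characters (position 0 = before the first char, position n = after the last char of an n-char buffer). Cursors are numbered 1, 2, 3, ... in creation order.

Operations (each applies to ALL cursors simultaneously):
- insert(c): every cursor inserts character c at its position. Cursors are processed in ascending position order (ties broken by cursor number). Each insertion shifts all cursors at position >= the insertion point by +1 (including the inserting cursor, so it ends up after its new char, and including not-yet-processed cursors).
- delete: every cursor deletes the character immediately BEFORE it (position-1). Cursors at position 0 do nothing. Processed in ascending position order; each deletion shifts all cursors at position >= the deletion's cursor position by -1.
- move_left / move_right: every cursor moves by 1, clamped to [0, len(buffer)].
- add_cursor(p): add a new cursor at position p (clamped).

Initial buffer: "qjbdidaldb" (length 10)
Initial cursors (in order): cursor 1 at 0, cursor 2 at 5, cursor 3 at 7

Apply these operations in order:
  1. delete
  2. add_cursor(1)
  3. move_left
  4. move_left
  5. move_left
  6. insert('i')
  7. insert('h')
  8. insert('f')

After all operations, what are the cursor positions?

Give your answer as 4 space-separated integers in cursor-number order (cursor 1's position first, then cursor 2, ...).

After op 1 (delete): buffer="qjbddldb" (len 8), cursors c1@0 c2@4 c3@5, authorship ........
After op 2 (add_cursor(1)): buffer="qjbddldb" (len 8), cursors c1@0 c4@1 c2@4 c3@5, authorship ........
After op 3 (move_left): buffer="qjbddldb" (len 8), cursors c1@0 c4@0 c2@3 c3@4, authorship ........
After op 4 (move_left): buffer="qjbddldb" (len 8), cursors c1@0 c4@0 c2@2 c3@3, authorship ........
After op 5 (move_left): buffer="qjbddldb" (len 8), cursors c1@0 c4@0 c2@1 c3@2, authorship ........
After op 6 (insert('i')): buffer="iiqijibddldb" (len 12), cursors c1@2 c4@2 c2@4 c3@6, authorship 14.2.3......
After op 7 (insert('h')): buffer="iihhqihjihbddldb" (len 16), cursors c1@4 c4@4 c2@7 c3@10, authorship 1414.22.33......
After op 8 (insert('f')): buffer="iihhffqihfjihfbddldb" (len 20), cursors c1@6 c4@6 c2@10 c3@14, authorship 141414.222.333......

Answer: 6 10 14 6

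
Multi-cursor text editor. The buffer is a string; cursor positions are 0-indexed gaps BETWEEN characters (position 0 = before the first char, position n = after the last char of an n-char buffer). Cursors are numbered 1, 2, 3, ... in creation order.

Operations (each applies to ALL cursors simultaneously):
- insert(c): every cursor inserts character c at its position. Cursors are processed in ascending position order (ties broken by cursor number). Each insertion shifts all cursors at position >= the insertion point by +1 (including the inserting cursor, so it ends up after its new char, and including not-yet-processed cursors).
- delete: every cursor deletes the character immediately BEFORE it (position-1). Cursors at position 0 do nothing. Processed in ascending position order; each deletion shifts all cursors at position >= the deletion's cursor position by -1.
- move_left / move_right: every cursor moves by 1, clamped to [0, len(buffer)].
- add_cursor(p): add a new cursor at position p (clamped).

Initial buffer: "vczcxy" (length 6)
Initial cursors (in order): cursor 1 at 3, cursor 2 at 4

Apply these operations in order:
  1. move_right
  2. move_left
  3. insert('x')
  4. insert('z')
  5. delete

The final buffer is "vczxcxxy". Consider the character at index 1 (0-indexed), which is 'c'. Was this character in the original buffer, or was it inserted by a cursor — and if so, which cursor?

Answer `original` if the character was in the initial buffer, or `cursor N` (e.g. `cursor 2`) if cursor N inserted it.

Answer: original

Derivation:
After op 1 (move_right): buffer="vczcxy" (len 6), cursors c1@4 c2@5, authorship ......
After op 2 (move_left): buffer="vczcxy" (len 6), cursors c1@3 c2@4, authorship ......
After op 3 (insert('x')): buffer="vczxcxxy" (len 8), cursors c1@4 c2@6, authorship ...1.2..
After op 4 (insert('z')): buffer="vczxzcxzxy" (len 10), cursors c1@5 c2@8, authorship ...11.22..
After op 5 (delete): buffer="vczxcxxy" (len 8), cursors c1@4 c2@6, authorship ...1.2..
Authorship (.=original, N=cursor N): . . . 1 . 2 . .
Index 1: author = original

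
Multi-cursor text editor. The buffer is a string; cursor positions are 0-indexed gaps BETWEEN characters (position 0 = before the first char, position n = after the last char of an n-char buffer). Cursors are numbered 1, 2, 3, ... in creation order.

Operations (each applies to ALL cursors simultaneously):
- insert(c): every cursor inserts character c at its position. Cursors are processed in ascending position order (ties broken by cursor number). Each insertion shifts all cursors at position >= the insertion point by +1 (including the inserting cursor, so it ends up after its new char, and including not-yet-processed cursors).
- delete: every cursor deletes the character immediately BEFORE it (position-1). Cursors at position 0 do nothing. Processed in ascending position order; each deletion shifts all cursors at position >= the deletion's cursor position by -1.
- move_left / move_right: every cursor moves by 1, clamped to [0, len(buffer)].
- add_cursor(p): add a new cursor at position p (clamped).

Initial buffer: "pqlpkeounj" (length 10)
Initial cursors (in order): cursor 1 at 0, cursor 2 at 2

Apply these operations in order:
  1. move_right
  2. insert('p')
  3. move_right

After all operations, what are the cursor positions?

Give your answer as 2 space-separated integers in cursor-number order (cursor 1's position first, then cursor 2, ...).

After op 1 (move_right): buffer="pqlpkeounj" (len 10), cursors c1@1 c2@3, authorship ..........
After op 2 (insert('p')): buffer="ppqlppkeounj" (len 12), cursors c1@2 c2@5, authorship .1..2.......
After op 3 (move_right): buffer="ppqlppkeounj" (len 12), cursors c1@3 c2@6, authorship .1..2.......

Answer: 3 6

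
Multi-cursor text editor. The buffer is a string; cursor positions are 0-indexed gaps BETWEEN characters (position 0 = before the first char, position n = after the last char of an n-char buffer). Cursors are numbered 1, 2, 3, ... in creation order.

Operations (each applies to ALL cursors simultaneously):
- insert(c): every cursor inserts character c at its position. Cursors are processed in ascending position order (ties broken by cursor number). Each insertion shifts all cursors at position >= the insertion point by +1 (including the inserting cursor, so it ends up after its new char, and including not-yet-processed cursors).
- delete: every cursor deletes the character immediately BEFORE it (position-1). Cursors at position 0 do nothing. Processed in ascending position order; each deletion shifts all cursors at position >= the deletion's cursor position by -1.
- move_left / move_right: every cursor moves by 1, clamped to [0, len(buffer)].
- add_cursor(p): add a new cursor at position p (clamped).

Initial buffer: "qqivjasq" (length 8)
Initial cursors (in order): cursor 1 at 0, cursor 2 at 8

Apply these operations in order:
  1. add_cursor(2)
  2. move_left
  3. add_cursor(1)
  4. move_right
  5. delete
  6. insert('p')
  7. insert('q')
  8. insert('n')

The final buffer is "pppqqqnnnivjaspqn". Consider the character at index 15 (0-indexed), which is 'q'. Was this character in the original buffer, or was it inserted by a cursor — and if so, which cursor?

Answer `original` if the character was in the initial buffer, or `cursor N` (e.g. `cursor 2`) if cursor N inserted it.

Answer: cursor 2

Derivation:
After op 1 (add_cursor(2)): buffer="qqivjasq" (len 8), cursors c1@0 c3@2 c2@8, authorship ........
After op 2 (move_left): buffer="qqivjasq" (len 8), cursors c1@0 c3@1 c2@7, authorship ........
After op 3 (add_cursor(1)): buffer="qqivjasq" (len 8), cursors c1@0 c3@1 c4@1 c2@7, authorship ........
After op 4 (move_right): buffer="qqivjasq" (len 8), cursors c1@1 c3@2 c4@2 c2@8, authorship ........
After op 5 (delete): buffer="ivjas" (len 5), cursors c1@0 c3@0 c4@0 c2@5, authorship .....
After op 6 (insert('p')): buffer="pppivjasp" (len 9), cursors c1@3 c3@3 c4@3 c2@9, authorship 134.....2
After op 7 (insert('q')): buffer="pppqqqivjaspq" (len 13), cursors c1@6 c3@6 c4@6 c2@13, authorship 134134.....22
After op 8 (insert('n')): buffer="pppqqqnnnivjaspqn" (len 17), cursors c1@9 c3@9 c4@9 c2@17, authorship 134134134.....222
Authorship (.=original, N=cursor N): 1 3 4 1 3 4 1 3 4 . . . . . 2 2 2
Index 15: author = 2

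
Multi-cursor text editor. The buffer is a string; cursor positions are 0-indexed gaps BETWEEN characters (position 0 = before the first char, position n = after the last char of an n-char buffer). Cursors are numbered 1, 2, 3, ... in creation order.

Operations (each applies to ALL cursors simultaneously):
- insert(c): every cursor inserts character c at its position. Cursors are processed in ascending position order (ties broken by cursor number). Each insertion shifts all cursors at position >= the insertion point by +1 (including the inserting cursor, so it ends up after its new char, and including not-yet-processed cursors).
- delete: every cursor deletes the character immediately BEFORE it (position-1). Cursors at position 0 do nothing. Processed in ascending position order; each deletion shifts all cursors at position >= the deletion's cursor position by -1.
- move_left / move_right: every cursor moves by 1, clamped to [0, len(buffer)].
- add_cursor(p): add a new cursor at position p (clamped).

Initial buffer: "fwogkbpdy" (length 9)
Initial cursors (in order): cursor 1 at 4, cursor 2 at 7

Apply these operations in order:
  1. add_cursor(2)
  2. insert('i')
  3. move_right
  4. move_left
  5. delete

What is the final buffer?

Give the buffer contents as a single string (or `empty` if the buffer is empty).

Answer: fwogkbpdy

Derivation:
After op 1 (add_cursor(2)): buffer="fwogkbpdy" (len 9), cursors c3@2 c1@4 c2@7, authorship .........
After op 2 (insert('i')): buffer="fwiogikbpidy" (len 12), cursors c3@3 c1@6 c2@10, authorship ..3..1...2..
After op 3 (move_right): buffer="fwiogikbpidy" (len 12), cursors c3@4 c1@7 c2@11, authorship ..3..1...2..
After op 4 (move_left): buffer="fwiogikbpidy" (len 12), cursors c3@3 c1@6 c2@10, authorship ..3..1...2..
After op 5 (delete): buffer="fwogkbpdy" (len 9), cursors c3@2 c1@4 c2@7, authorship .........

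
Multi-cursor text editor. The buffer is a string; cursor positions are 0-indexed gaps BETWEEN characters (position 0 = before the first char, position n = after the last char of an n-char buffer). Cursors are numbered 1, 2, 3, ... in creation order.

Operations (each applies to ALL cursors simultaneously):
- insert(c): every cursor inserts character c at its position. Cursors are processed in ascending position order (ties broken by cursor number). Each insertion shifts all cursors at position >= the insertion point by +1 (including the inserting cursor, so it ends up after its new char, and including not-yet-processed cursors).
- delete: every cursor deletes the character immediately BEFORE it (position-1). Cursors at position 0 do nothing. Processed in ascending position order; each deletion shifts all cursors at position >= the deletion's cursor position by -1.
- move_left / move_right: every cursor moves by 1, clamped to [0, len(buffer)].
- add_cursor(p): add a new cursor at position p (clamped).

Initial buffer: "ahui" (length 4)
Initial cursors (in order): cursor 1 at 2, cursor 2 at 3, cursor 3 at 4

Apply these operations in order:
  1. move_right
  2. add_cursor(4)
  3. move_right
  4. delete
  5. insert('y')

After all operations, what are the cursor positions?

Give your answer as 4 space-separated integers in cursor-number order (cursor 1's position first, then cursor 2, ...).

After op 1 (move_right): buffer="ahui" (len 4), cursors c1@3 c2@4 c3@4, authorship ....
After op 2 (add_cursor(4)): buffer="ahui" (len 4), cursors c1@3 c2@4 c3@4 c4@4, authorship ....
After op 3 (move_right): buffer="ahui" (len 4), cursors c1@4 c2@4 c3@4 c4@4, authorship ....
After op 4 (delete): buffer="" (len 0), cursors c1@0 c2@0 c3@0 c4@0, authorship 
After op 5 (insert('y')): buffer="yyyy" (len 4), cursors c1@4 c2@4 c3@4 c4@4, authorship 1234

Answer: 4 4 4 4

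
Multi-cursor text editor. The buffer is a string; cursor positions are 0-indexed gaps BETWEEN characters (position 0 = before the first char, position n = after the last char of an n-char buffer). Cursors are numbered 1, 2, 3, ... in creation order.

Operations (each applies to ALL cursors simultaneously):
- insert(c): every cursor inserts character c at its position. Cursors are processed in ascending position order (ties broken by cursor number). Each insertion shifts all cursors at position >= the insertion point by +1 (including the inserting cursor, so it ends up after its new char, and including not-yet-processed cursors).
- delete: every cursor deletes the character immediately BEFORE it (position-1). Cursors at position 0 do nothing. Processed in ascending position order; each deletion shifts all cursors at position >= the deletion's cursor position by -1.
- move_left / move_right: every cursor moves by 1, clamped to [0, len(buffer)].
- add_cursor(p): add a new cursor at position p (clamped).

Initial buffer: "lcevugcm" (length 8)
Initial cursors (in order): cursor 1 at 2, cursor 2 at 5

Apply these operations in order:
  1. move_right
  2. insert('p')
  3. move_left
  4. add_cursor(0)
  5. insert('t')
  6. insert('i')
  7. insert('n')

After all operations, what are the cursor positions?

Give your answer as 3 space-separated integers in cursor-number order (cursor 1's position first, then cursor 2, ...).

After op 1 (move_right): buffer="lcevugcm" (len 8), cursors c1@3 c2@6, authorship ........
After op 2 (insert('p')): buffer="lcepvugpcm" (len 10), cursors c1@4 c2@8, authorship ...1...2..
After op 3 (move_left): buffer="lcepvugpcm" (len 10), cursors c1@3 c2@7, authorship ...1...2..
After op 4 (add_cursor(0)): buffer="lcepvugpcm" (len 10), cursors c3@0 c1@3 c2@7, authorship ...1...2..
After op 5 (insert('t')): buffer="tlcetpvugtpcm" (len 13), cursors c3@1 c1@5 c2@10, authorship 3...11...22..
After op 6 (insert('i')): buffer="tilcetipvugtipcm" (len 16), cursors c3@2 c1@7 c2@13, authorship 33...111...222..
After op 7 (insert('n')): buffer="tinlcetinpvugtinpcm" (len 19), cursors c3@3 c1@9 c2@16, authorship 333...1111...2222..

Answer: 9 16 3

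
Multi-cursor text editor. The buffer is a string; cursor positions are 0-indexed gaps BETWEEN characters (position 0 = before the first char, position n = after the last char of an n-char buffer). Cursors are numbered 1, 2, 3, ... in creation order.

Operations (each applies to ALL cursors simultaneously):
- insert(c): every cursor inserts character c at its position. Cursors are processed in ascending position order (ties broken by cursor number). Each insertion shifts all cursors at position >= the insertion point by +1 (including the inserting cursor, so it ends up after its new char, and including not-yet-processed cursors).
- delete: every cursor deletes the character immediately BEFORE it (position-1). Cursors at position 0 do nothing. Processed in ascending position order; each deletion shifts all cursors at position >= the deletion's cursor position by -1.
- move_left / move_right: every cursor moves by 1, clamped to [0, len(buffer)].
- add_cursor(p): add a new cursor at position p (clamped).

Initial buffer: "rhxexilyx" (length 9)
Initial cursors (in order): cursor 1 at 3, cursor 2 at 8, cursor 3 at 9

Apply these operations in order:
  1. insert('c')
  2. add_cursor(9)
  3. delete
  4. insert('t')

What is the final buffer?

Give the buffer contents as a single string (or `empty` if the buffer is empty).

After op 1 (insert('c')): buffer="rhxcexilycxc" (len 12), cursors c1@4 c2@10 c3@12, authorship ...1.....2.3
After op 2 (add_cursor(9)): buffer="rhxcexilycxc" (len 12), cursors c1@4 c4@9 c2@10 c3@12, authorship ...1.....2.3
After op 3 (delete): buffer="rhxexilx" (len 8), cursors c1@3 c2@7 c4@7 c3@8, authorship ........
After op 4 (insert('t')): buffer="rhxtexilttxt" (len 12), cursors c1@4 c2@10 c4@10 c3@12, authorship ...1....24.3

Answer: rhxtexilttxt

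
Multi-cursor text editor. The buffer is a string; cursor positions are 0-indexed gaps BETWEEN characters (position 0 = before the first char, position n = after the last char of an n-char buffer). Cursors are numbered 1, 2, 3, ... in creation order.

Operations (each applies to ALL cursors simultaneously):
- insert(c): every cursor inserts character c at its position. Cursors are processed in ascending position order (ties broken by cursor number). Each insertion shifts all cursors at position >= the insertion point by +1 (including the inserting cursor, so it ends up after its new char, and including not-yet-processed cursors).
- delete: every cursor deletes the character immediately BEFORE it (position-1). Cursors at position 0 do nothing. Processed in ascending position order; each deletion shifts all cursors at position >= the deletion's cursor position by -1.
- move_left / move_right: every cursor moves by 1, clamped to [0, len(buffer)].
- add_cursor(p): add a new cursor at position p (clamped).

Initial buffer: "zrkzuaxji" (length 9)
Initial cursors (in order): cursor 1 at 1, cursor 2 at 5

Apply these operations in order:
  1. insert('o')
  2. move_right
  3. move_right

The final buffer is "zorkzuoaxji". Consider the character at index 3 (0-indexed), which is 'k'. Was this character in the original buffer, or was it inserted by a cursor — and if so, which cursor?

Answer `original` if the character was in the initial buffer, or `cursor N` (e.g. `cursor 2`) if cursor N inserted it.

Answer: original

Derivation:
After op 1 (insert('o')): buffer="zorkzuoaxji" (len 11), cursors c1@2 c2@7, authorship .1....2....
After op 2 (move_right): buffer="zorkzuoaxji" (len 11), cursors c1@3 c2@8, authorship .1....2....
After op 3 (move_right): buffer="zorkzuoaxji" (len 11), cursors c1@4 c2@9, authorship .1....2....
Authorship (.=original, N=cursor N): . 1 . . . . 2 . . . .
Index 3: author = original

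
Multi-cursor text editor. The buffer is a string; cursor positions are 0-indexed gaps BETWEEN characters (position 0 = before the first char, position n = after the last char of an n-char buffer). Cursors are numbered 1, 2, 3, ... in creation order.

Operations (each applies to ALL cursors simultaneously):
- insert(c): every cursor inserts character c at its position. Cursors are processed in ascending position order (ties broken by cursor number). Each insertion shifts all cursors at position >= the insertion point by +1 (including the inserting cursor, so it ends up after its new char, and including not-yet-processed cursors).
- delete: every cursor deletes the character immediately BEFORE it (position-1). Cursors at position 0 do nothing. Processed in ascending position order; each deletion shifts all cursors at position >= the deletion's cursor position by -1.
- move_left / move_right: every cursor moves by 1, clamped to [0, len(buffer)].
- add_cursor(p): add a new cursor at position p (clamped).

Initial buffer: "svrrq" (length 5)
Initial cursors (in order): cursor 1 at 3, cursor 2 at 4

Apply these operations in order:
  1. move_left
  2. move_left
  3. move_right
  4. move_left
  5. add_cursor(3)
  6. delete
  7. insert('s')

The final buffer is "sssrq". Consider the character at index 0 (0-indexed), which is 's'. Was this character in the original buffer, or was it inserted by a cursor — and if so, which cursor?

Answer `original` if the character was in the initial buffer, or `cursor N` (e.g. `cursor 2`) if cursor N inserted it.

After op 1 (move_left): buffer="svrrq" (len 5), cursors c1@2 c2@3, authorship .....
After op 2 (move_left): buffer="svrrq" (len 5), cursors c1@1 c2@2, authorship .....
After op 3 (move_right): buffer="svrrq" (len 5), cursors c1@2 c2@3, authorship .....
After op 4 (move_left): buffer="svrrq" (len 5), cursors c1@1 c2@2, authorship .....
After op 5 (add_cursor(3)): buffer="svrrq" (len 5), cursors c1@1 c2@2 c3@3, authorship .....
After op 6 (delete): buffer="rq" (len 2), cursors c1@0 c2@0 c3@0, authorship ..
After op 7 (insert('s')): buffer="sssrq" (len 5), cursors c1@3 c2@3 c3@3, authorship 123..
Authorship (.=original, N=cursor N): 1 2 3 . .
Index 0: author = 1

Answer: cursor 1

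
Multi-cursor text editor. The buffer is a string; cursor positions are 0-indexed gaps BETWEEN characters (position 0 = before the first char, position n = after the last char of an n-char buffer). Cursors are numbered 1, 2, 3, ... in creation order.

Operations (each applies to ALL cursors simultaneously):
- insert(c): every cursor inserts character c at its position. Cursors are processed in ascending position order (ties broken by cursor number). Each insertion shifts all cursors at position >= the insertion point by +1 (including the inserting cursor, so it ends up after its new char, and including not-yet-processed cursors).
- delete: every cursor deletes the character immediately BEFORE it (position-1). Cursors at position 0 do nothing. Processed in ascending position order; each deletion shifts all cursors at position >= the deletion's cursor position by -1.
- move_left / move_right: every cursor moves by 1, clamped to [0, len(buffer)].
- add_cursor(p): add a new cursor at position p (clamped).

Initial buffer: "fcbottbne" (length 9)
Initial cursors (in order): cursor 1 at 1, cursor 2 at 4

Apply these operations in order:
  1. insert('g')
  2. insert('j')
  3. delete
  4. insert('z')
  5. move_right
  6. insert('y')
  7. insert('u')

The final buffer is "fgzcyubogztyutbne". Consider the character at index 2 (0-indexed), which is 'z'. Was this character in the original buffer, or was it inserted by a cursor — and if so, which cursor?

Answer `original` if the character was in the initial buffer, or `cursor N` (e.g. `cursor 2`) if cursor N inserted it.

Answer: cursor 1

Derivation:
After op 1 (insert('g')): buffer="fgcbogttbne" (len 11), cursors c1@2 c2@6, authorship .1...2.....
After op 2 (insert('j')): buffer="fgjcbogjttbne" (len 13), cursors c1@3 c2@8, authorship .11...22.....
After op 3 (delete): buffer="fgcbogttbne" (len 11), cursors c1@2 c2@6, authorship .1...2.....
After op 4 (insert('z')): buffer="fgzcbogzttbne" (len 13), cursors c1@3 c2@8, authorship .11...22.....
After op 5 (move_right): buffer="fgzcbogzttbne" (len 13), cursors c1@4 c2@9, authorship .11...22.....
After op 6 (insert('y')): buffer="fgzcybogztytbne" (len 15), cursors c1@5 c2@11, authorship .11.1..22.2....
After op 7 (insert('u')): buffer="fgzcyubogztyutbne" (len 17), cursors c1@6 c2@13, authorship .11.11..22.22....
Authorship (.=original, N=cursor N): . 1 1 . 1 1 . . 2 2 . 2 2 . . . .
Index 2: author = 1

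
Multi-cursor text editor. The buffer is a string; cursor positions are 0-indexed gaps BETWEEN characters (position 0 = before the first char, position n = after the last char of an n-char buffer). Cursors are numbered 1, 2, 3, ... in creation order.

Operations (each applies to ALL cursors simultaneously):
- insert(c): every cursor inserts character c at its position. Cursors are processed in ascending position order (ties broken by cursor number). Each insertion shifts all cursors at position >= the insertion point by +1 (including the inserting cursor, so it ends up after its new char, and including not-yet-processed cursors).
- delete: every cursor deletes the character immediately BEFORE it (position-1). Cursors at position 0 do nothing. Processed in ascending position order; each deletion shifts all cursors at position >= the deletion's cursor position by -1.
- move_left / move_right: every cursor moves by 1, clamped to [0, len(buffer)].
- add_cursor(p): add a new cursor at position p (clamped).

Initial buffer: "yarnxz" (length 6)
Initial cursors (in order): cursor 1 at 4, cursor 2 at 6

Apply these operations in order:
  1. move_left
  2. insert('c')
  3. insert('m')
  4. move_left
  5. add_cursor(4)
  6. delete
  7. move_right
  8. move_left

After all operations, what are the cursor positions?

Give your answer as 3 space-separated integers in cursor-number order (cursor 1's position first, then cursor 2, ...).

Answer: 2 5 2

Derivation:
After op 1 (move_left): buffer="yarnxz" (len 6), cursors c1@3 c2@5, authorship ......
After op 2 (insert('c')): buffer="yarcnxcz" (len 8), cursors c1@4 c2@7, authorship ...1..2.
After op 3 (insert('m')): buffer="yarcmnxcmz" (len 10), cursors c1@5 c2@9, authorship ...11..22.
After op 4 (move_left): buffer="yarcmnxcmz" (len 10), cursors c1@4 c2@8, authorship ...11..22.
After op 5 (add_cursor(4)): buffer="yarcmnxcmz" (len 10), cursors c1@4 c3@4 c2@8, authorship ...11..22.
After op 6 (delete): buffer="yamnxmz" (len 7), cursors c1@2 c3@2 c2@5, authorship ..1..2.
After op 7 (move_right): buffer="yamnxmz" (len 7), cursors c1@3 c3@3 c2@6, authorship ..1..2.
After op 8 (move_left): buffer="yamnxmz" (len 7), cursors c1@2 c3@2 c2@5, authorship ..1..2.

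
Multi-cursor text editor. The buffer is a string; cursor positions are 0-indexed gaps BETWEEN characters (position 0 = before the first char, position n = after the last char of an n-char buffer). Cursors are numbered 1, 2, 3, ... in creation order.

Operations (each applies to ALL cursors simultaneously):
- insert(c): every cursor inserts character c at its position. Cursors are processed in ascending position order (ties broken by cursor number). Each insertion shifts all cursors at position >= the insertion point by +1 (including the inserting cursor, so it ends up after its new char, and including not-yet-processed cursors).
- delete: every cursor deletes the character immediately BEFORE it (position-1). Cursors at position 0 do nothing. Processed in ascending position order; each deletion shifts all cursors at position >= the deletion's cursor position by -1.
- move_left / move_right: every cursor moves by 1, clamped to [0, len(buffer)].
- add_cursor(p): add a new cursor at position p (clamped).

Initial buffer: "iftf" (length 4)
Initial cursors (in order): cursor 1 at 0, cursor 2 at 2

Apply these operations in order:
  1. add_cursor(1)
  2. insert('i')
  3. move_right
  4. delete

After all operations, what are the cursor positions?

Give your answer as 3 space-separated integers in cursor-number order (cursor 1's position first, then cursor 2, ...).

Answer: 1 3 2

Derivation:
After op 1 (add_cursor(1)): buffer="iftf" (len 4), cursors c1@0 c3@1 c2@2, authorship ....
After op 2 (insert('i')): buffer="iiifitf" (len 7), cursors c1@1 c3@3 c2@5, authorship 1.3.2..
After op 3 (move_right): buffer="iiifitf" (len 7), cursors c1@2 c3@4 c2@6, authorship 1.3.2..
After op 4 (delete): buffer="iiif" (len 4), cursors c1@1 c3@2 c2@3, authorship 132.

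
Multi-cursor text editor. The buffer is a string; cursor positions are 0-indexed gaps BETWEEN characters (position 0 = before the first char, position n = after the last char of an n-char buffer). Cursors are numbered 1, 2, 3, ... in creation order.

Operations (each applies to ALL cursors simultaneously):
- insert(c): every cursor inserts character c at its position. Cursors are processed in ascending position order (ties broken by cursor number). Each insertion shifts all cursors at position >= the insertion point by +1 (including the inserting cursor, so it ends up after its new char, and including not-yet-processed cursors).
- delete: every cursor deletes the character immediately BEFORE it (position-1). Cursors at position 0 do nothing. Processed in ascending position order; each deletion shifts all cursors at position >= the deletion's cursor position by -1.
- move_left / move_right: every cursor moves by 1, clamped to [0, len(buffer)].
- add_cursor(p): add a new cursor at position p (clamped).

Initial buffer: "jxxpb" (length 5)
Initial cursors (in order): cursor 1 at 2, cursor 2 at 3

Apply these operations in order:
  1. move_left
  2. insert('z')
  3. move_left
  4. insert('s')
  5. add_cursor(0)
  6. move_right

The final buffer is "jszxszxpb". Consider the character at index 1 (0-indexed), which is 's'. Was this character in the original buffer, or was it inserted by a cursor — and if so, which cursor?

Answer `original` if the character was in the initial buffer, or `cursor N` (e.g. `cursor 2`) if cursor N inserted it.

Answer: cursor 1

Derivation:
After op 1 (move_left): buffer="jxxpb" (len 5), cursors c1@1 c2@2, authorship .....
After op 2 (insert('z')): buffer="jzxzxpb" (len 7), cursors c1@2 c2@4, authorship .1.2...
After op 3 (move_left): buffer="jzxzxpb" (len 7), cursors c1@1 c2@3, authorship .1.2...
After op 4 (insert('s')): buffer="jszxszxpb" (len 9), cursors c1@2 c2@5, authorship .11.22...
After op 5 (add_cursor(0)): buffer="jszxszxpb" (len 9), cursors c3@0 c1@2 c2@5, authorship .11.22...
After op 6 (move_right): buffer="jszxszxpb" (len 9), cursors c3@1 c1@3 c2@6, authorship .11.22...
Authorship (.=original, N=cursor N): . 1 1 . 2 2 . . .
Index 1: author = 1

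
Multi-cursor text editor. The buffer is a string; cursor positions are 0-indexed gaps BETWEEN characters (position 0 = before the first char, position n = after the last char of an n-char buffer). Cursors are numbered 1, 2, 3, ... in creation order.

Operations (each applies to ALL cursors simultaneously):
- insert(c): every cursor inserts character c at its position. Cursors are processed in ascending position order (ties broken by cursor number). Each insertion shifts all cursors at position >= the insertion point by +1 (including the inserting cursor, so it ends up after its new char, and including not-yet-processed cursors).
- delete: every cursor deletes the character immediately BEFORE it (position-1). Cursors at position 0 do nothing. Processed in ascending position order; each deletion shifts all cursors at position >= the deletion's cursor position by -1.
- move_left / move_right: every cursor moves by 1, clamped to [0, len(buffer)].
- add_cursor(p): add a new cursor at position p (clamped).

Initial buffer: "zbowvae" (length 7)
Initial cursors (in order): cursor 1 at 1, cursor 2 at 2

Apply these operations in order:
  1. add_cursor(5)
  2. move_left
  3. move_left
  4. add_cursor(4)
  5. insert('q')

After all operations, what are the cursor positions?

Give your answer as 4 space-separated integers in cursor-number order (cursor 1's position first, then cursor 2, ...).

Answer: 2 2 6 8

Derivation:
After op 1 (add_cursor(5)): buffer="zbowvae" (len 7), cursors c1@1 c2@2 c3@5, authorship .......
After op 2 (move_left): buffer="zbowvae" (len 7), cursors c1@0 c2@1 c3@4, authorship .......
After op 3 (move_left): buffer="zbowvae" (len 7), cursors c1@0 c2@0 c3@3, authorship .......
After op 4 (add_cursor(4)): buffer="zbowvae" (len 7), cursors c1@0 c2@0 c3@3 c4@4, authorship .......
After op 5 (insert('q')): buffer="qqzboqwqvae" (len 11), cursors c1@2 c2@2 c3@6 c4@8, authorship 12...3.4...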